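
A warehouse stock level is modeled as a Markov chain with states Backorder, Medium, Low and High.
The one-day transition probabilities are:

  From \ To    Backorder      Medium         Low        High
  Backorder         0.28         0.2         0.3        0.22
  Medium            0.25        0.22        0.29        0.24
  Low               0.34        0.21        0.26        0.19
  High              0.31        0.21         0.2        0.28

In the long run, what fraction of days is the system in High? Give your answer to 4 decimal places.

0.2301

Let the stationary distribution be π with π = πP and π_1 + π_2 + π_3 + π_4 = 1.
π_1 = 0.28·π_1 + 0.25·π_2 + 0.34·π_3 + 0.31·π_4
π_2 = 0.2·π_1 + 0.22·π_2 + 0.21·π_3 + 0.21·π_4
π_3 = 0.3·π_1 + 0.29·π_2 + 0.26·π_3 + 0.2·π_4
Solving with the normalization constraint gives π = (0.2965, 0.2091, 0.2643, 0.2301).
So the stationary probability of High is 0.2301.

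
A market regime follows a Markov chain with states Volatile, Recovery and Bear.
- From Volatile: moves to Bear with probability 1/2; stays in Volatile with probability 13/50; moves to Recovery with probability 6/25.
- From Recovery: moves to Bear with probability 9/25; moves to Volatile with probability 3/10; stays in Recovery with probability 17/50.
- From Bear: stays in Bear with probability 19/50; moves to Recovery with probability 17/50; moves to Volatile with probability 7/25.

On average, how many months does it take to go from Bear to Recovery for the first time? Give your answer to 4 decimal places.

Let t(s) be the expected number of months to first reach Recovery from state s, with t(Recovery) = 0. Conditioning on the first month:
t(Volatile) = 1 + 0.26·t(Volatile) + 0.5·t(Bear)
t(Bear) = 1 + 0.28·t(Volatile) + 0.38·t(Bear)
Solving: t(Volatile) = 3.5132, t(Bear) = 3.1995.
Expected months from Bear to Recovery: 3.1995.

3.1995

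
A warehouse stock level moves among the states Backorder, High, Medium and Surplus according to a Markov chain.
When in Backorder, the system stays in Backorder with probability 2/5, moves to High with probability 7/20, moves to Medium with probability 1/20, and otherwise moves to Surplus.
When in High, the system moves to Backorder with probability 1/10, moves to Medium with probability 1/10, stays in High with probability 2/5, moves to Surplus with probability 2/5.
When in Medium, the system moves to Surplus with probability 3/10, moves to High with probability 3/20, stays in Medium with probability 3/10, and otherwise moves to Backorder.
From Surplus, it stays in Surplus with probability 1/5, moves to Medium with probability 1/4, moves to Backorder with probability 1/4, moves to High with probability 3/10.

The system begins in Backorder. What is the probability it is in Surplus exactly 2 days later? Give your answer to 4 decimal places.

Propagate the distribution vector 2 days from Backorder.
After 0 days: (1.0000, 0.0000, 0.0000, 0.0000)
After 1 day: (0.4000, 0.3500, 0.0500, 0.2000)
After 2 days: (0.2575, 0.3475, 0.1200, 0.2750)
P(in Surplus after 2 days) = 0.2750

0.2750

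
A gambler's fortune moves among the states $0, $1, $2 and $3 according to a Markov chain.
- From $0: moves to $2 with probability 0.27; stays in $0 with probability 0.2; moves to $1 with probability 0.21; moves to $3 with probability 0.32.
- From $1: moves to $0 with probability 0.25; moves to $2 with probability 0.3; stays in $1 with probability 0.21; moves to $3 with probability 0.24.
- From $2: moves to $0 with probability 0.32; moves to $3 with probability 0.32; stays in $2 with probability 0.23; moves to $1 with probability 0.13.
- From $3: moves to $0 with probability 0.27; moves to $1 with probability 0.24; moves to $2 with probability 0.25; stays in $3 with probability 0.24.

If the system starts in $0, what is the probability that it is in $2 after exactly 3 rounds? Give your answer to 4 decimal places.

0.2600

Propagate the distribution vector 3 rounds from $0.
After 0 rounds: (1.0000, 0.0000, 0.0000, 0.0000)
After 1 round: (0.2000, 0.2100, 0.2700, 0.3200)
After 2 rounds: (0.2653, 0.1980, 0.2591, 0.2776)
After 3 rounds: (0.2604, 0.1976, 0.2600, 0.2820)
P(in $2 after 3 rounds) = 0.2600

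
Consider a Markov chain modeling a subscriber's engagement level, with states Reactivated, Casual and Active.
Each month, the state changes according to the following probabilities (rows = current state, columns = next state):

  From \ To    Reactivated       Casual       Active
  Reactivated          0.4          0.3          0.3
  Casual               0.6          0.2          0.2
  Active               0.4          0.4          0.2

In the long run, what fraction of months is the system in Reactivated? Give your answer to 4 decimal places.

Let the stationary distribution be π with π = πP and π_1 + π_2 + π_3 = 1.
π_1 = 0.4·π_1 + 0.6·π_2 + 0.4·π_3
π_2 = 0.3·π_1 + 0.2·π_2 + 0.4·π_3
Solving with the normalization constraint gives π = (0.4590, 0.2951, 0.2459).
So the stationary probability of Reactivated is 0.4590.

0.4590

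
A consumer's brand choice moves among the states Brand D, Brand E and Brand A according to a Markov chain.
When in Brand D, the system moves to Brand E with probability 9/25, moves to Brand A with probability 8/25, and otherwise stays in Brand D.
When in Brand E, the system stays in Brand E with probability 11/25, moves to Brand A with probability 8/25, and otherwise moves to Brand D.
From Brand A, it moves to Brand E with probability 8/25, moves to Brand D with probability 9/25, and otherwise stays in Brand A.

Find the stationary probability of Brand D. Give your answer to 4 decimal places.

Let the stationary distribution be π with π = πP and π_1 + π_2 + π_3 = 1.
π_1 = 0.32·π_1 + 0.24·π_2 + 0.36·π_3
π_2 = 0.36·π_1 + 0.44·π_2 + 0.32·π_3
Solving with the normalization constraint gives π = (0.3026, 0.3774, 0.3200).
So the stationary probability of Brand D is 0.3026.

0.3026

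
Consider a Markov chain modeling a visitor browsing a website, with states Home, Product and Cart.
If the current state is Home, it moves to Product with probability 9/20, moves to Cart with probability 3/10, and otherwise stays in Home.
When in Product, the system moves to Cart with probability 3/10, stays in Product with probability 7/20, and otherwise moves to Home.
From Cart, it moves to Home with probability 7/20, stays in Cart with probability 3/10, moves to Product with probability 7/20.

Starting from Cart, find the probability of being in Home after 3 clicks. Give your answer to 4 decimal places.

Propagate the distribution vector 3 clicks from Cart.
After 0 clicks: (0.0000, 0.0000, 1.0000)
After 1 click: (0.3500, 0.3500, 0.3000)
After 2 clicks: (0.3150, 0.3850, 0.3000)
After 3 clicks: (0.3185, 0.3815, 0.3000)
P(in Home after 3 clicks) = 0.3185

0.3185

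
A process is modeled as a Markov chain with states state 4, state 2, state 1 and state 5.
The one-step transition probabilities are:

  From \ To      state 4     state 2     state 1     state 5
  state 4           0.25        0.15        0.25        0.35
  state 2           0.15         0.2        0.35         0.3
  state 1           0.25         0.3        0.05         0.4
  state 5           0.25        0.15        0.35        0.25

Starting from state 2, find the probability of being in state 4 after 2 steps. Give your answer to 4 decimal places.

Propagate the distribution vector 2 steps from state 2.
After 0 steps: (0.0000, 1.0000, 0.0000, 0.0000)
After 1 step: (0.1500, 0.2000, 0.3500, 0.3000)
After 2 steps: (0.2300, 0.2125, 0.2300, 0.3275)
P(in state 4 after 2 steps) = 0.2300

0.2300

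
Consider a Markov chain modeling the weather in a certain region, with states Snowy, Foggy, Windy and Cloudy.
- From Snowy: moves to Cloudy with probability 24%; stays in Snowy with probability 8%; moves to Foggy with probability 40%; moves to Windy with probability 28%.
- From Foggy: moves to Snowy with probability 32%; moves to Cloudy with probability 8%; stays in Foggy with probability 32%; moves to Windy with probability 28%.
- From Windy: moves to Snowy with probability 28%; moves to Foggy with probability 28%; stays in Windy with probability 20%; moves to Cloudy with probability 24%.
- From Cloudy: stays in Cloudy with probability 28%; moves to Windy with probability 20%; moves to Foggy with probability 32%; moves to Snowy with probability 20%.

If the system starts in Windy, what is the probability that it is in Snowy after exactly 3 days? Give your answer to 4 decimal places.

0.2338

Propagate the distribution vector 3 days from Windy.
After 0 days: (0.0000, 0.0000, 1.0000, 0.0000)
After 1 day: (0.2800, 0.2800, 0.2000, 0.2400)
After 2 days: (0.2160, 0.3344, 0.2448, 0.2048)
After 3 days: (0.2338, 0.3275, 0.2440, 0.1947)
P(in Snowy after 3 days) = 0.2338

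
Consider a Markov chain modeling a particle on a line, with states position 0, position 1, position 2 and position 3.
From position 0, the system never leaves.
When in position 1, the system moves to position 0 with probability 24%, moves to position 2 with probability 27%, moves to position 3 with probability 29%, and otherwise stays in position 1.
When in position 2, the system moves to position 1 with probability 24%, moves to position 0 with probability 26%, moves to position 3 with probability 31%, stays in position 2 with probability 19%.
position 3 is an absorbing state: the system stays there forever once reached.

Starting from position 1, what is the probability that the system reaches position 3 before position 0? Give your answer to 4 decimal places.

0.5463

Let h(s) be the probability of absorption at position 3 starting from transient state s. Then h(position 3) = 1 and h(position 0) = 0. By first-step analysis:
h(position 1) = 0.24·0 + 0.2·h(position 1) + 0.27·h(position 2) + 0.29·1
h(position 2) = 0.26·0 + 0.24·h(position 1) + 0.19·h(position 2) + 0.31·1
Solving: h(position 1) = 0.5463, h(position 2) = 0.5446.
Starting from position 1, the probability is 0.5463.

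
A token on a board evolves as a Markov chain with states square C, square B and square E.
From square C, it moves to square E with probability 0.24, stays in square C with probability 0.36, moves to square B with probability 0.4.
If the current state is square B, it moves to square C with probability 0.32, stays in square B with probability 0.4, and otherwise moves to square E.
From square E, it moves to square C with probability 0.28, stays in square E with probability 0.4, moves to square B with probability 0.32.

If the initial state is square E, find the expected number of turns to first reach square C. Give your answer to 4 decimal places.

Let t(s) be the expected number of turns to first reach square C from state s, with t(square C) = 0. Conditioning on the first turn:
t(square B) = 1 + 0.4·t(square B) + 0.28·t(square E)
t(square E) = 1 + 0.32·t(square B) + 0.4·t(square E)
Solving: t(square B) = 3.2544, t(square E) = 3.4024.
Expected turns from square E to square C: 3.4024.

3.4024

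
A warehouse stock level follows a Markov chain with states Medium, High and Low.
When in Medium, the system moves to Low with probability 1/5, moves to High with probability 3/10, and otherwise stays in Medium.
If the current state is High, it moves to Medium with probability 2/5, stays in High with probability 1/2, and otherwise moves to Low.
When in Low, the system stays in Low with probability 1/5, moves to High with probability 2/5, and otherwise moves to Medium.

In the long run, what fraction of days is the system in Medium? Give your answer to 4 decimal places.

Let the stationary distribution be π with π = πP and π_1 + π_2 + π_3 = 1.
π_1 = 0.5·π_1 + 0.4·π_2 + 0.4·π_3
π_2 = 0.3·π_1 + 0.5·π_2 + 0.4·π_3
Solving with the normalization constraint gives π = (0.4444, 0.3951, 0.1605).
So the stationary probability of Medium is 0.4444.

0.4444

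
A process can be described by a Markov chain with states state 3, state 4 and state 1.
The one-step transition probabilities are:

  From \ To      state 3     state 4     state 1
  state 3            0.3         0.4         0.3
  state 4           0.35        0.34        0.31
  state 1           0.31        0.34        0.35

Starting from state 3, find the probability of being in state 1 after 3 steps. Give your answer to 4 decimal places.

0.3195

Propagate the distribution vector 3 steps from state 3.
After 0 steps: (1.0000, 0.0000, 0.0000)
After 1 step: (0.3000, 0.4000, 0.3000)
After 2 steps: (0.3230, 0.3580, 0.3190)
After 3 steps: (0.3211, 0.3594, 0.3195)
P(in state 1 after 3 steps) = 0.3195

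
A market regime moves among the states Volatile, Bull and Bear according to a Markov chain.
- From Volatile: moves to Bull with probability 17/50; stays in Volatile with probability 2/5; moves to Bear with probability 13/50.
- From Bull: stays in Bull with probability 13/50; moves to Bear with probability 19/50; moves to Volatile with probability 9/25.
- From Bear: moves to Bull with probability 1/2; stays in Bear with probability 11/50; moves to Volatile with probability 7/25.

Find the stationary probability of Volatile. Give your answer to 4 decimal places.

Let the stationary distribution be π with π = πP and π_1 + π_2 + π_3 = 1.
π_1 = 0.4·π_1 + 0.36·π_2 + 0.28·π_3
π_2 = 0.34·π_1 + 0.26·π_2 + 0.5·π_3
Solving with the normalization constraint gives π = (0.3507, 0.3580, 0.2913).
So the stationary probability of Volatile is 0.3507.

0.3507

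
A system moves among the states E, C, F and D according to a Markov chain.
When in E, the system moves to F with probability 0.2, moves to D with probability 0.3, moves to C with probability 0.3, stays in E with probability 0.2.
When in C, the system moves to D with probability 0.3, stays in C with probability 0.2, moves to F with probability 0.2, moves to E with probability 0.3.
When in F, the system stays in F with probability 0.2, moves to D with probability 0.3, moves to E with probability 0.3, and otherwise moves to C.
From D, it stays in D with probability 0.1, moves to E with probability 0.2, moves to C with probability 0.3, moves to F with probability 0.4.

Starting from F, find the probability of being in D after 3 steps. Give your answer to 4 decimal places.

0.2520

Propagate the distribution vector 3 steps from F.
After 0 steps: (0.0000, 0.0000, 1.0000, 0.0000)
After 1 step: (0.3000, 0.2000, 0.2000, 0.3000)
After 2 steps: (0.2400, 0.2600, 0.2600, 0.2400)
After 3 steps: (0.2520, 0.2480, 0.2480, 0.2520)
P(in D after 3 steps) = 0.2520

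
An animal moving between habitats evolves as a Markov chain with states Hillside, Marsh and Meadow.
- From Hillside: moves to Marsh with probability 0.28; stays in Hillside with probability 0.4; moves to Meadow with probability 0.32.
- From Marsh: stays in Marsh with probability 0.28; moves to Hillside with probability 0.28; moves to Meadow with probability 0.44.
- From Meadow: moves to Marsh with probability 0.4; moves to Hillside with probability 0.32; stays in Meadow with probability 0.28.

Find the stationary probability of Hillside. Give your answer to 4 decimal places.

0.3339

Let the stationary distribution be π with π = πP and π_1 + π_2 + π_3 = 1.
π_1 = 0.4·π_1 + 0.28·π_2 + 0.32·π_3
π_2 = 0.28·π_1 + 0.28·π_2 + 0.4·π_3
Solving with the normalization constraint gives π = (0.3339, 0.3214, 0.3448).
So the stationary probability of Hillside is 0.3339.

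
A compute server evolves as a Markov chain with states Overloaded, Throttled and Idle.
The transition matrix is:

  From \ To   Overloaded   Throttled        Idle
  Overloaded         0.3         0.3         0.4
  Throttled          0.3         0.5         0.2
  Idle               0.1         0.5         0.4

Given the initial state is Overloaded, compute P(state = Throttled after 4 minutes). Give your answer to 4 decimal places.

0.4536

Propagate the distribution vector 4 minutes from Overloaded.
After 0 minutes: (1.0000, 0.0000, 0.0000)
After 1 minute: (0.3000, 0.3000, 0.4000)
After 2 minutes: (0.2200, 0.4400, 0.3400)
After 3 minutes: (0.2320, 0.4560, 0.3120)
After 4 minutes: (0.2376, 0.4536, 0.3088)
P(in Throttled after 4 minutes) = 0.4536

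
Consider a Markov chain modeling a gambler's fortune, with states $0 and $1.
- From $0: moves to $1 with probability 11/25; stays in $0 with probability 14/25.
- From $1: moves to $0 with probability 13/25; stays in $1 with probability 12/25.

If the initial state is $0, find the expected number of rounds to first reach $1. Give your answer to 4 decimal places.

2.2727

Let t(s) be the expected number of rounds to first reach $1 from state s, with t($1) = 0. Conditioning on the first round:
t($0) = 1 + 0.56·t($0)
Solving: t($0) = 2.2727.
Expected rounds from $0 to $1: 2.2727.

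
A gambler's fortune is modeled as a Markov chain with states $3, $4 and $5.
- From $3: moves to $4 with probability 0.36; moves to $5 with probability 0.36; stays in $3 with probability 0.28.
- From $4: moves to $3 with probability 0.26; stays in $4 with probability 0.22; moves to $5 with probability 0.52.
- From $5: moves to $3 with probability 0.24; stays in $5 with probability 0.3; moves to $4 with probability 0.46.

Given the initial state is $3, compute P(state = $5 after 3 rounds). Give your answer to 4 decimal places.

0.3915

Propagate the distribution vector 3 rounds from $3.
After 0 rounds: (1.0000, 0.0000, 0.0000)
After 1 round: (0.2800, 0.3600, 0.3600)
After 2 rounds: (0.2584, 0.3456, 0.3960)
After 3 rounds: (0.2572, 0.3512, 0.3915)
P(in $5 after 3 rounds) = 0.3915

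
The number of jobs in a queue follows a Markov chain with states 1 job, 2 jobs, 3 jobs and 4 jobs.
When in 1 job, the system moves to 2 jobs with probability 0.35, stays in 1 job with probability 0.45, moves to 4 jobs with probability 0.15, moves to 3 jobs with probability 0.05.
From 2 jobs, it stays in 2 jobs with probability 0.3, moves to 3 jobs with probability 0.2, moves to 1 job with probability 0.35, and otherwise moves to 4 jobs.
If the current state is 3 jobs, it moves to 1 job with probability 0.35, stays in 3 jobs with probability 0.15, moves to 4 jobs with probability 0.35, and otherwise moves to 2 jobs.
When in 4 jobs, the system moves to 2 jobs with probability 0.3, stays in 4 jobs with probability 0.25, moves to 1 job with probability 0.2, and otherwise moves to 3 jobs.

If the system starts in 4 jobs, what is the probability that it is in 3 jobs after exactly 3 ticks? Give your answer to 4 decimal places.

Propagate the distribution vector 3 ticks from 4 jobs.
After 0 ticks: (0.0000, 0.0000, 0.0000, 1.0000)
After 1 tick: (0.2000, 0.3000, 0.2500, 0.2500)
After 2 ticks: (0.3325, 0.2725, 0.1700, 0.2250)
After 3 ticks: (0.3495, 0.2911, 0.1529, 0.2065)
P(in 3 jobs after 3 ticks) = 0.1529

0.1529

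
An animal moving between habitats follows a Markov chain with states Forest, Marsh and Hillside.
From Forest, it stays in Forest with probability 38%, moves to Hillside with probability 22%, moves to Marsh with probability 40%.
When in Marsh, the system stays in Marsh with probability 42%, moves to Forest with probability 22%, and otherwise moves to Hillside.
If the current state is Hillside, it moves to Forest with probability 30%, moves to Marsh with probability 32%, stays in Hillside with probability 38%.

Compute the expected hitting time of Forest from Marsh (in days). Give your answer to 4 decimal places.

4.0098

Let t(s) be the expected number of days to first reach Forest from state s, with t(Forest) = 0. Conditioning on the first day:
t(Marsh) = 1 + 0.42·t(Marsh) + 0.36·t(Hillside)
t(Hillside) = 1 + 0.32·t(Marsh) + 0.38·t(Hillside)
Solving: t(Marsh) = 4.0098, t(Hillside) = 3.6825.
Expected days from Marsh to Forest: 4.0098.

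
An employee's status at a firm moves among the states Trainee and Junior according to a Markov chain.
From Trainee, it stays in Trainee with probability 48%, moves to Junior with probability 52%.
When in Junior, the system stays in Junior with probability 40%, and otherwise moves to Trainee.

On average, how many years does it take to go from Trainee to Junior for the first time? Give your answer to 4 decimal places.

1.9231

Let t(s) be the expected number of years to first reach Junior from state s, with t(Junior) = 0. Conditioning on the first year:
t(Trainee) = 1 + 0.48·t(Trainee)
Solving: t(Trainee) = 1.9231.
Expected years from Trainee to Junior: 1.9231.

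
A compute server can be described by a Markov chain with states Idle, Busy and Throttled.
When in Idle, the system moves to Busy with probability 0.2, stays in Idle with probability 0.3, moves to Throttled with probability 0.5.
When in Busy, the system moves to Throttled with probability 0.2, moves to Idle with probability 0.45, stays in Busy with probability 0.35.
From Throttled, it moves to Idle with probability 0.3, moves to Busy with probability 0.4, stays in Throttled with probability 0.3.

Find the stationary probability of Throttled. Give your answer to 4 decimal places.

Let the stationary distribution be π with π = πP and π_1 + π_2 + π_3 = 1.
π_1 = 0.3·π_1 + 0.45·π_2 + 0.3·π_3
π_2 = 0.2·π_1 + 0.35·π_2 + 0.4·π_3
Solving with the normalization constraint gives π = (0.3472, 0.3148, 0.3380).
So the stationary probability of Throttled is 0.3380.

0.3380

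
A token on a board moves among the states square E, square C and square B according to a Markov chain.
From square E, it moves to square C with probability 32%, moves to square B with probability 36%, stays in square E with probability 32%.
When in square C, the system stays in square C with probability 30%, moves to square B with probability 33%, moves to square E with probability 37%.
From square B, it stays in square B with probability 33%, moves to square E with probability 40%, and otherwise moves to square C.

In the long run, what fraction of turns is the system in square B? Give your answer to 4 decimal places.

Let the stationary distribution be π with π = πP and π_1 + π_2 + π_3 = 1.
π_1 = 0.32·π_1 + 0.37·π_2 + 0.4·π_3
π_2 = 0.32·π_1 + 0.3·π_2 + 0.27·π_3
Solving with the normalization constraint gives π = (0.3621, 0.2970, 0.3409).
So the stationary probability of square B is 0.3409.

0.3409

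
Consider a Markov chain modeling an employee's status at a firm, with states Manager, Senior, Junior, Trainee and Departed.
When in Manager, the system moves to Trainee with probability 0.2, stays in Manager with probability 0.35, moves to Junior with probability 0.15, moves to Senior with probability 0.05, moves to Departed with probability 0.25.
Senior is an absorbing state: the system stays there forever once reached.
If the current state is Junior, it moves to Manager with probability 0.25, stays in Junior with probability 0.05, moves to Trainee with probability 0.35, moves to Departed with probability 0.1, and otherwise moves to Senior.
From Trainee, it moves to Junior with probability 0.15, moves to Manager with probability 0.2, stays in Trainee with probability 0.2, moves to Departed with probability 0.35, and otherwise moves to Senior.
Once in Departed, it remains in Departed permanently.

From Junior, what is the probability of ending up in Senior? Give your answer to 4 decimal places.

Let h(s) be the probability of absorption at Senior starting from transient state s. Then h(Senior) = 1 and h(Departed) = 0. By first-step analysis:
h(Manager) = 0.35·h(Manager) + 0.05·1 + 0.15·h(Junior) + 0.2·h(Trainee) + 0.25·0
h(Junior) = 0.25·h(Manager) + 0.25·1 + 0.05·h(Junior) + 0.35·h(Trainee) + 0.1·0
h(Trainee) = 0.2·h(Manager) + 0.1·1 + 0.15·h(Junior) + 0.2·h(Trainee) + 0.35·0
Solving: h(Manager) = 0.2598, h(Junior) = 0.4313, h(Trainee) = 0.2708.
Starting from Junior, the probability is 0.4313.

0.4313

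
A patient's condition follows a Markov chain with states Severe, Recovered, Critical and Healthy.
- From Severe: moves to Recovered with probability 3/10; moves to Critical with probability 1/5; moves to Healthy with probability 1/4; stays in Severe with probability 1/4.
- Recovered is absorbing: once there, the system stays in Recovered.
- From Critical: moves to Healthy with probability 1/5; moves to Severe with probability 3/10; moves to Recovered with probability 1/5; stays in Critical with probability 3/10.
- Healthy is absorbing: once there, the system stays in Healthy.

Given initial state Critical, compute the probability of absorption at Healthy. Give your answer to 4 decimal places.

Let h(s) be the probability of absorption at Healthy starting from transient state s. Then h(Healthy) = 1 and h(Recovered) = 0. By first-step analysis:
h(Severe) = 0.25·h(Severe) + 0.3·0 + 0.2·h(Critical) + 0.25·1
h(Critical) = 0.3·h(Severe) + 0.2·0 + 0.3·h(Critical) + 0.2·1
Solving: h(Severe) = 0.4624, h(Critical) = 0.4839.
Starting from Critical, the probability is 0.4839.

0.4839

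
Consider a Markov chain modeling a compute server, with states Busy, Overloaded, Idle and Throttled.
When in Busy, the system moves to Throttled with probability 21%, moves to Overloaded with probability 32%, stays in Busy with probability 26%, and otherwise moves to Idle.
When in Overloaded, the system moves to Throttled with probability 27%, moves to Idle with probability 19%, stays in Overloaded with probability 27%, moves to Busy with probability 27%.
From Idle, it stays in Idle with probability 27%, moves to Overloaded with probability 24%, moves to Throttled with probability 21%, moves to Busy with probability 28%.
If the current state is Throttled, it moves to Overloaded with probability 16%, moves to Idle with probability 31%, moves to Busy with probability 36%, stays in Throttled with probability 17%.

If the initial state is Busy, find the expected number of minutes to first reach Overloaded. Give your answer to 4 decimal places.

3.7299

Let t(s) be the expected number of minutes to first reach Overloaded from state s, with t(Overloaded) = 0. Conditioning on the first minute:
t(Busy) = 1 + 0.26·t(Busy) + 0.21·t(Idle) + 0.21·t(Throttled)
t(Idle) = 1 + 0.28·t(Busy) + 0.27·t(Idle) + 0.21·t(Throttled)
t(Throttled) = 1 + 0.36·t(Busy) + 0.31·t(Idle) + 0.17·t(Throttled)
Solving: t(Busy) = 3.7299, t(Idle) = 4.0474, t(Throttled) = 4.3343.
Expected minutes from Busy to Overloaded: 3.7299.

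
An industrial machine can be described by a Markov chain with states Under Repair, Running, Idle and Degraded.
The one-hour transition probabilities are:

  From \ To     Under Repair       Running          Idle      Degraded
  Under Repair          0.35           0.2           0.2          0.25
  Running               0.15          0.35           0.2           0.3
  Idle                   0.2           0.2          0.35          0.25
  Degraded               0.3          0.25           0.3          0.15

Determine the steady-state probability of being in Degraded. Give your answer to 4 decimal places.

0.2386

Let the stationary distribution be π with π = πP and π_1 + π_2 + π_3 + π_4 = 1.
π_1 = 0.35·π_1 + 0.15·π_2 + 0.2·π_3 + 0.3·π_4
π_2 = 0.2·π_1 + 0.35·π_2 + 0.2·π_3 + 0.25·π_4
π_3 = 0.2·π_1 + 0.2·π_2 + 0.35·π_3 + 0.3·π_4
Solving with the normalization constraint gives π = (0.2487, 0.2493, 0.2634, 0.2386).
So the stationary probability of Degraded is 0.2386.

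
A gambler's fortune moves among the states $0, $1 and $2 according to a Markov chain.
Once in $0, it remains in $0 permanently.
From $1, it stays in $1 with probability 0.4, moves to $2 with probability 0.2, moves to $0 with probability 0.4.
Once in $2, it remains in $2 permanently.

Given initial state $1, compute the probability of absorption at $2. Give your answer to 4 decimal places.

0.3333

Let h(s) be the probability of absorption at $2 starting from transient state s. Then h($2) = 1 and h($0) = 0. By first-step analysis:
h($1) = 0.4·0 + 0.4·h($1) + 0.2·1
Solving: h($1) = 0.3333.
Starting from $1, the probability is 0.3333.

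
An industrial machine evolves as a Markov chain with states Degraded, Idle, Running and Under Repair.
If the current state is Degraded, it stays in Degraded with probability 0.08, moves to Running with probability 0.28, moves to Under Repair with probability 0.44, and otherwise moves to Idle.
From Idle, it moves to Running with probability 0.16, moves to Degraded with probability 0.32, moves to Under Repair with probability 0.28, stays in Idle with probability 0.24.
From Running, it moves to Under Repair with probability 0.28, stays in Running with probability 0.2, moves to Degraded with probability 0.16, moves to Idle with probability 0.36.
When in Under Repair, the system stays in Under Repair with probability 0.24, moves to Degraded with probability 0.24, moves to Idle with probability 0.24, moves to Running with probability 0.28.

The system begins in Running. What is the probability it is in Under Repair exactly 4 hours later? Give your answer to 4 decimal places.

0.3009

Propagate the distribution vector 4 hours from Running.
After 0 hours: (0.0000, 0.0000, 1.0000, 0.0000)
After 1 hour: (0.1600, 0.3600, 0.2000, 0.2800)
After 2 hours: (0.2272, 0.2576, 0.2208, 0.2944)
After 3 hours: (0.2066, 0.2574, 0.2314, 0.3046)
After 4 hours: (0.2090, 0.2595, 0.2306, 0.3009)
P(in Under Repair after 4 hours) = 0.3009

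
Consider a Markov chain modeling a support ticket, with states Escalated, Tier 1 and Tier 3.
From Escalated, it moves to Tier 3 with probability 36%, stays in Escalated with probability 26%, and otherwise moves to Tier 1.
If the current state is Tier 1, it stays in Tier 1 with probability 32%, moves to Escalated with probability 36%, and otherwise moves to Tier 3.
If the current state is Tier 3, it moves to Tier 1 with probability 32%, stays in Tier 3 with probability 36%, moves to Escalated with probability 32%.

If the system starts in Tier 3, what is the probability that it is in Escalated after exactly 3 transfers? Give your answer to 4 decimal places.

Propagate the distribution vector 3 transfers from Tier 3.
After 0 transfers: (0.0000, 0.0000, 1.0000)
After 1 transfer: (0.3200, 0.3200, 0.3600)
After 2 transfers: (0.3136, 0.3392, 0.3472)
After 3 transfers: (0.3148, 0.3388, 0.3464)
P(in Escalated after 3 transfers) = 0.3148

0.3148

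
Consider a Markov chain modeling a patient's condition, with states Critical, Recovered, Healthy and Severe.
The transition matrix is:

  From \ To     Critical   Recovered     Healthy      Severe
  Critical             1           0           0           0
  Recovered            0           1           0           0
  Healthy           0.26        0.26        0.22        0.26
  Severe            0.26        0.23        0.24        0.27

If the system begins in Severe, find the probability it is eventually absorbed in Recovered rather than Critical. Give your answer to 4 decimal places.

Let h(s) be the probability of absorption at Recovered starting from transient state s. Then h(Recovered) = 1 and h(Critical) = 0. By first-step analysis:
h(Healthy) = 0.26·0 + 0.26·1 + 0.22·h(Healthy) + 0.26·h(Severe)
h(Severe) = 0.26·0 + 0.23·1 + 0.24·h(Healthy) + 0.27·h(Severe)
Solving: h(Healthy) = 0.4923, h(Severe) = 0.4769.
Starting from Severe, the probability is 0.4769.

0.4769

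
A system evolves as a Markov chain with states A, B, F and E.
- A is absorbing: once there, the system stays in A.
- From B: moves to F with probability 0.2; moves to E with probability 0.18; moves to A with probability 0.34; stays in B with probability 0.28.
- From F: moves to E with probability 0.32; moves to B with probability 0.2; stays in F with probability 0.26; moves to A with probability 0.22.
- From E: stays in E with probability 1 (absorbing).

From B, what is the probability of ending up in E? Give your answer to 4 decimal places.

Let h(s) be the probability of absorption at E starting from transient state s. Then h(E) = 1 and h(A) = 0. By first-step analysis:
h(B) = 0.34·0 + 0.28·h(B) + 0.2·h(F) + 0.18·1
h(F) = 0.22·0 + 0.2·h(B) + 0.26·h(F) + 0.32·1
Solving: h(B) = 0.4002, h(F) = 0.5406.
Starting from B, the probability is 0.4002.

0.4002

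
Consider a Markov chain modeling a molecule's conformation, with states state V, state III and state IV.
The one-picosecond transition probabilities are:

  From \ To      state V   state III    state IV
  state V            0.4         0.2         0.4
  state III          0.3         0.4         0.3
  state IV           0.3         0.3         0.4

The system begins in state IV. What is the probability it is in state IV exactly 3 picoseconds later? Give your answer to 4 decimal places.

0.3700

Propagate the distribution vector 3 picoseconds from state IV.
After 0 picoseconds: (0.0000, 0.0000, 1.0000)
After 1 picosecond: (0.3000, 0.3000, 0.4000)
After 2 picoseconds: (0.3300, 0.3000, 0.3700)
After 3 picoseconds: (0.3330, 0.2970, 0.3700)
P(in state IV after 3 picoseconds) = 0.3700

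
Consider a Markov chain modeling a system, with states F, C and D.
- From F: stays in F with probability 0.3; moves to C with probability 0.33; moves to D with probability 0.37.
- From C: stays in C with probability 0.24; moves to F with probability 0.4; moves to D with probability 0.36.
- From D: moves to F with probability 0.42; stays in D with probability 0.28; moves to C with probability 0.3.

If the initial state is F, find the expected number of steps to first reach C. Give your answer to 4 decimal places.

Let t(s) be the expected number of steps to first reach C from state s, with t(C) = 0. Conditioning on the first step:
t(F) = 1 + 0.3·t(F) + 0.37·t(D)
t(D) = 1 + 0.42·t(F) + 0.28·t(D)
Solving: t(F) = 3.1268, t(D) = 3.2129.
Expected steps from F to C: 3.1268.

3.1268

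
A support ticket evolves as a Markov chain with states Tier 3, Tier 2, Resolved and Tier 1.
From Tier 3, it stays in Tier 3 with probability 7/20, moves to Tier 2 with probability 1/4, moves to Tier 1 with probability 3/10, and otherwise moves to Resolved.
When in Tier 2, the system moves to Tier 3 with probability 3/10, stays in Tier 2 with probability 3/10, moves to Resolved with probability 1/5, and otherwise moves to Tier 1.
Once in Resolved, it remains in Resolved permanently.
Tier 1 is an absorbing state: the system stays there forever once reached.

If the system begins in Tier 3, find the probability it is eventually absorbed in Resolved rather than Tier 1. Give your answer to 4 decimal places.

Let h(s) be the probability of absorption at Resolved starting from transient state s. Then h(Resolved) = 1 and h(Tier 1) = 0. By first-step analysis:
h(Tier 3) = 0.35·h(Tier 3) + 0.25·h(Tier 2) + 0.1·1 + 0.3·0
h(Tier 2) = 0.3·h(Tier 3) + 0.3·h(Tier 2) + 0.2·1 + 0.2·0
Solving: h(Tier 3) = 0.3158, h(Tier 2) = 0.4211.
Starting from Tier 3, the probability is 0.3158.

0.3158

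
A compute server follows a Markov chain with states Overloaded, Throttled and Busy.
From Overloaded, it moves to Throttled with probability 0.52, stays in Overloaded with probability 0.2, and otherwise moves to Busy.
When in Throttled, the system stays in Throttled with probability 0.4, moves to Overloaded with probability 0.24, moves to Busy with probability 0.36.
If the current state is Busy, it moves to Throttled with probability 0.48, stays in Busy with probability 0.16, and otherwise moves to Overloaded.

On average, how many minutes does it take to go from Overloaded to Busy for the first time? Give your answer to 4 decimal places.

Let t(s) be the expected number of minutes to first reach Busy from state s, with t(Busy) = 0. Conditioning on the first minute:
t(Overloaded) = 1 + 0.2·t(Overloaded) + 0.52·t(Throttled)
t(Throttled) = 1 + 0.24·t(Overloaded) + 0.4·t(Throttled)
Solving: t(Overloaded) = 3.1532, t(Throttled) = 2.9279.
Expected minutes from Overloaded to Busy: 3.1532.

3.1532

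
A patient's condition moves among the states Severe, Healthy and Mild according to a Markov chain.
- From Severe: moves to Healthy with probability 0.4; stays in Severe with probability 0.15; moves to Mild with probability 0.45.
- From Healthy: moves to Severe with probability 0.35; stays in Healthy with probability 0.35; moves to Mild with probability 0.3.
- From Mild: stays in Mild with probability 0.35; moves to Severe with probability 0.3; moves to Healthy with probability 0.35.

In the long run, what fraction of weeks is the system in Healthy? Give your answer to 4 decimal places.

Let the stationary distribution be π with π = πP and π_1 + π_2 + π_3 = 1.
π_1 = 0.15·π_1 + 0.35·π_2 + 0.3·π_3
π_2 = 0.4·π_1 + 0.35·π_2 + 0.35·π_3
Solving with the normalization constraint gives π = (0.2767, 0.3638, 0.3595).
So the stationary probability of Healthy is 0.3638.

0.3638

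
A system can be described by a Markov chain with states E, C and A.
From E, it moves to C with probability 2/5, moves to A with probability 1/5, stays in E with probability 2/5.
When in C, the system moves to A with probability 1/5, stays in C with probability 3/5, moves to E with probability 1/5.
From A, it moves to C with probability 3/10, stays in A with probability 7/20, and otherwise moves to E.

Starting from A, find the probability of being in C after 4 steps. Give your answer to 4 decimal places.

0.4682

Propagate the distribution vector 4 steps from A.
After 0 steps: (0.0000, 0.0000, 1.0000)
After 1 step: (0.3500, 0.3000, 0.3500)
After 2 steps: (0.3225, 0.4250, 0.2525)
After 3 steps: (0.3024, 0.4598, 0.2379)
After 4 steps: (0.2962, 0.4682, 0.2357)
P(in C after 4 steps) = 0.4682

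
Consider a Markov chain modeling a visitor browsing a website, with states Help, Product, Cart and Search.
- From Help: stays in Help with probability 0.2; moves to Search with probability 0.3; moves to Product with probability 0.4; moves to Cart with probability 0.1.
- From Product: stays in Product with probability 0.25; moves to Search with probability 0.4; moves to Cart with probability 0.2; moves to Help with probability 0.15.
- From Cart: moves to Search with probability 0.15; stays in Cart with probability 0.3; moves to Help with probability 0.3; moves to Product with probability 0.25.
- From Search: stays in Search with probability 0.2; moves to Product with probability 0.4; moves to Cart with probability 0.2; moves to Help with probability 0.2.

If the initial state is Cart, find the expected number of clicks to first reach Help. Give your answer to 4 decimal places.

Let t(s) be the expected number of clicks to first reach Help from state s, with t(Help) = 0. Conditioning on the first click:
t(Product) = 1 + 0.25·t(Product) + 0.2·t(Cart) + 0.4·t(Search)
t(Cart) = 1 + 0.25·t(Product) + 0.3·t(Cart) + 0.15·t(Search)
t(Search) = 1 + 0.4·t(Product) + 0.2·t(Cart) + 0.2·t(Search)
Solving: t(Product) = 5.0585, t(Cart) = 4.2740, t(Search) = 4.8478.
Expected clicks from Cart to Help: 4.2740.

4.2740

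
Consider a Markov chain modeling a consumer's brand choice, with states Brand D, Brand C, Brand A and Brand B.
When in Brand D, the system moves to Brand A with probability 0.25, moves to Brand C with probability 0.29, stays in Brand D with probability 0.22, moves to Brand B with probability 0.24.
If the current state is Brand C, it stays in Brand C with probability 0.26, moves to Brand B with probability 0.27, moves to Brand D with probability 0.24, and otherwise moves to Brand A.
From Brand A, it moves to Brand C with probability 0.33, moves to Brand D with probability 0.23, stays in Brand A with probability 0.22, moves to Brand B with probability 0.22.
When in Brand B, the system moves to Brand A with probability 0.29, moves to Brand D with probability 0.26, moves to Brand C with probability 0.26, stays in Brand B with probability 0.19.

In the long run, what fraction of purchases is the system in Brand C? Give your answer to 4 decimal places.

Let the stationary distribution be π with π = πP and π_1 + π_2 + π_3 + π_4 = 1.
π_1 = 0.22·π_1 + 0.24·π_2 + 0.23·π_3 + 0.26·π_4
π_2 = 0.29·π_1 + 0.26·π_2 + 0.33·π_3 + 0.26·π_4
π_3 = 0.25·π_1 + 0.23·π_2 + 0.22·π_3 + 0.29·π_4
Solving with the normalization constraint gives π = (0.2374, 0.2844, 0.2462, 0.2320).
So the stationary probability of Brand C is 0.2844.

0.2844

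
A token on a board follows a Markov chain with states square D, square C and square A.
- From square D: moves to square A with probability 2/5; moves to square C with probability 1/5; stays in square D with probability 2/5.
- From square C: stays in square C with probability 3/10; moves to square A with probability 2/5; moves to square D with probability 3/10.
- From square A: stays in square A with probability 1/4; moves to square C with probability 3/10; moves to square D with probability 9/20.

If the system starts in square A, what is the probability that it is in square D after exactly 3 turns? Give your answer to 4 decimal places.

Propagate the distribution vector 3 turns from square A.
After 0 turns: (0.0000, 0.0000, 1.0000)
After 1 turn: (0.4500, 0.3000, 0.2500)
After 2 turns: (0.3825, 0.2550, 0.3625)
After 3 turns: (0.3926, 0.2618, 0.3456)
P(in square D after 3 turns) = 0.3926

0.3926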